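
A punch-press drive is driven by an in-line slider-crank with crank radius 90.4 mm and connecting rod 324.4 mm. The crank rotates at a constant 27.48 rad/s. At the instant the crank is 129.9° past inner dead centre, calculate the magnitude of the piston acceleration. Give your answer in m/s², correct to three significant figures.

46.9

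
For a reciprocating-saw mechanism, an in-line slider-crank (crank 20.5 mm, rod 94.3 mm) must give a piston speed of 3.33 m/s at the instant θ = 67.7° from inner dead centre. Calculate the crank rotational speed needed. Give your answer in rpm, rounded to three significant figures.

1550

For an in-line slider-crank, |v_piston| = rω|sinθ|·[1 + r cosθ/√(L² − r² sin²θ)].
With r = 0.0205 m, L = 0.0943 m, θ = 67.7°: the bracketed kinematic factor |dx/dθ| = 0.020564 m.
ω = v/|dx/dθ| = 3.33/0.020564 = 161.93 rad/s.
N = 60ω/(2π) = 1546.3 rpm.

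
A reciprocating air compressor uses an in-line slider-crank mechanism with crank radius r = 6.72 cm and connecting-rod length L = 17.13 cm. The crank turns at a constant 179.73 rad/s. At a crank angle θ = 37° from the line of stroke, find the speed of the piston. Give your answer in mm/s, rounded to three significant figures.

9610

ω = 179.7 rad/s
For an in-line slider-crank, x = r cosθ + √(L² − r² sin²θ), so v = −rω sinθ·[1 + r cosθ/√(L² − r² sin²θ)].
With r = 0.0672 m, L = 0.1713 m, θ = 37°: √(L² − r² sin²θ) = 0.16646 m.
v = −0.0672·179.7·0.60182·[1 + 0.0672·0.79864/0.16646] = -9.6121 m/s.
|v| = 9.6121 m/s = 9612.1 mm/s.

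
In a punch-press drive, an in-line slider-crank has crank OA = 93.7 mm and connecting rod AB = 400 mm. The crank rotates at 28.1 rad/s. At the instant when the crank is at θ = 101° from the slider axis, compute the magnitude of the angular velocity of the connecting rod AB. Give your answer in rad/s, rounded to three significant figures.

ω = 28.1 rad/s
The rod makes angle φ with the slider axis where L sinφ = r sinθ; differentiating, L cosφ·φ̇ = r ω cosθ.
L cosφ = √(L² − r² sin²θ) = 0.38928 m.
|ω_rod| = r ω |cosθ| / √(L² − r² sin²θ) = 0.0937·28.1·0.19081/0.38928 = 1.2906 rad/s.

1.29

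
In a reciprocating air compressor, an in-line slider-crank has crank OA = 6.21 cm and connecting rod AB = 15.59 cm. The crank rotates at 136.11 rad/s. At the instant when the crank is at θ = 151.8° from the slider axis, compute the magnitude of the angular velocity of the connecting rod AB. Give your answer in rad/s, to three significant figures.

48.7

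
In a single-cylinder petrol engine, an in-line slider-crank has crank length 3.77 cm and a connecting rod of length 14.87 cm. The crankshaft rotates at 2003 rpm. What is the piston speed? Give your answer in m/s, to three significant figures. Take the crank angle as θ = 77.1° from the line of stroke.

ω = 2π·2003/60 = 209.8 rad/s
For an in-line slider-crank, x = r cosθ + √(L² − r² sin²θ), so v = −rω sinθ·[1 + r cosθ/√(L² − r² sin²θ)].
With r = 0.0377 m, L = 0.1487 m, θ = 77.1°: √(L² − r² sin²θ) = 0.14409 m.
v = −0.0377·209.8·0.97476·[1 + 0.0377·0.22325/0.14409] = -8.1584 m/s.
|v| = 8.1584 m/s.

8.16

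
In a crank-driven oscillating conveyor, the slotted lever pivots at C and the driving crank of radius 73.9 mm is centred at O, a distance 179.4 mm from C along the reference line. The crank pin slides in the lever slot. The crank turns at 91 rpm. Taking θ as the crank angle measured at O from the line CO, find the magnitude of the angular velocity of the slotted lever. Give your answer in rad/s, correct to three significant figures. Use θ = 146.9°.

3.49

ω = 9.529 rad/s (from 91 rpm).
Crank pin A relative to C: A = (d + r cosθ, r sinθ); lever angle φ = atan2(r sinθ, d + r cosθ).
Differentiating tanφ: φ̇ = rω(d cosθ + r)/(d² + r² + 2dr cosθ).
d² + r² + 2dr cosθ = |CA|² = 0.0154332 m²;  d cosθ + r = -0.076387 m.
|ω_lever| = |0.0739·9.529·-0.076387| / 0.0154332 = 3.4856 rad/s.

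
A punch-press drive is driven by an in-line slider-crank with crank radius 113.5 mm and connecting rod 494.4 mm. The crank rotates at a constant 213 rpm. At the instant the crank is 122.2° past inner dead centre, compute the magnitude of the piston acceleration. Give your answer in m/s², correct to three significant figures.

35.7

ω = 2π·213/60 = 22.31 rad/s
x(θ) = r cosθ + √(L² − r² sin²θ); with ω constant, a = ω²·d²x/dθ².
d²x/dθ² = −r cosθ − r²(cos2θ)/√u − r⁴ sin²2θ/(4u^{3/2}),  u = L² − r² sin²θ = 0.235207 m².
Substituting r = 0.1135 m, L = 0.4944 m, θ = 122.2°: d²x/dθ² = +0.071663 m.
a = ω²·d²x/dθ² = (22.31)²·(+0.071663) = +35.654 m/s²;  |a| = 35.654 m/s².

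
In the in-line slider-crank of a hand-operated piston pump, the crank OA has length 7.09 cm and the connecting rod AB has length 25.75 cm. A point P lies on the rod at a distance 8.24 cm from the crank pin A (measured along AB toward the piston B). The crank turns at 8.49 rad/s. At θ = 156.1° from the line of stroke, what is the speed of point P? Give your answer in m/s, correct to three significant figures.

ω = 8.49 rad/s.  Crank-pin speed |V_A| = rω = 0.60194 m/s, perpendicular to OA.
Rod angle: sinφ = −(r/L) sinθ ⇒ φ = -6.405°; ω_rod = −rω cosθ/√(L²−r²sin²θ) = +2.1506 rad/s.
V_P = V_A + ω_rod × AP, with AP = 0.0824 m along the rod.
Components: V_Px = −rω sinθ − a·ω_rod·sinφ = -0.2241 m/s;  V_Py = rω cosθ + a·ω_rod·cosφ = -0.37422 m/s.
|V_P| = √(V_Px² + V_Py²) = 0.43619 m/s.

0.436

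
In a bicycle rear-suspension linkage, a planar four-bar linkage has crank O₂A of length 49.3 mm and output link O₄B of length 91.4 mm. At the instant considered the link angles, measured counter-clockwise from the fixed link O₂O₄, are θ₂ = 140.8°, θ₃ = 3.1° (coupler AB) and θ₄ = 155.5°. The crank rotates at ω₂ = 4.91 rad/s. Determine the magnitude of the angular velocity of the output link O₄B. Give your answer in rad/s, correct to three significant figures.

3.85

ω₂ = 4.91 rad/s
Differentiating the loop-closure r₂e^{iθ₂}+r₃e^{iθ₃}=r₁+r₄e^{iθ₄} gives r₂ω₂e^{iθ₂}+r₃ω₃e^{iθ₃}=r₄ω₄e^{iθ₄}.
Eliminating the other unknown: ω₄ = r₂ω₂ sin(θ₂−θ₃) / [r₄ sin(θ₄−θ₃)].
Numerator sine = +0.67301; denominator sine = +0.46330.
Result = 0.0493·4.91·(+0.67301) / (0.0914·(+0.46330)) = +3.8472 rad/s; magnitude 3.8472 rad/s.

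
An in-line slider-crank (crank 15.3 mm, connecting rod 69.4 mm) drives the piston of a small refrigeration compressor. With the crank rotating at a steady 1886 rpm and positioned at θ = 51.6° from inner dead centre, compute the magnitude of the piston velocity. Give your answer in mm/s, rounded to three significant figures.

2700

ω = 2π·1886/60 = 197.5 rad/s
For an in-line slider-crank, x = r cosθ + √(L² − r² sin²θ), so v = −rω sinθ·[1 + r cosθ/√(L² − r² sin²θ)].
With r = 0.0153 m, L = 0.0694 m, θ = 51.6°: √(L² − r² sin²θ) = 0.068356 m.
v = −0.0153·197.5·0.78369·[1 + 0.0153·0.62115/0.068356] = -2.6974 m/s.
|v| = 2.6974 m/s = 2697.4 mm/s.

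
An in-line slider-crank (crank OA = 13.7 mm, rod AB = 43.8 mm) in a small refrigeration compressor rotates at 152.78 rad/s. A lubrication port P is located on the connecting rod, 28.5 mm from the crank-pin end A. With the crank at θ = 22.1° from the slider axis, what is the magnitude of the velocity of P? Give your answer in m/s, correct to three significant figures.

ω = 152.8 rad/s.  Crank-pin speed |V_A| = rω = 2.0931 m/s, perpendicular to OA.
Rod angle: sinφ = −(r/L) sinθ ⇒ φ = -6.758°; ω_rod = −rω cosθ/√(L²−r²sin²θ) = -44.586 rad/s.
V_P = V_A + ω_rod × AP, with AP = 0.0285 m along the rod.
Components: V_Px = −rω sinθ − a·ω_rod·sinφ = -0.937 m/s;  V_Py = rω cosθ + a·ω_rod·cosφ = +0.67743 m/s.
|V_P| = √(V_Px² + V_Py²) = 1.1562 m/s.

1.16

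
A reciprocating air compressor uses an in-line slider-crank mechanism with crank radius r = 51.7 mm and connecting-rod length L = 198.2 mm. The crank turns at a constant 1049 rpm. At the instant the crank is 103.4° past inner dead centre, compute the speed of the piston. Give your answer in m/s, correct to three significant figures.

5.18

ω = 2π·1049/60 = 109.9 rad/s
For an in-line slider-crank, x = r cosθ + √(L² − r² sin²θ), so v = −rω sinθ·[1 + r cosθ/√(L² − r² sin²θ)].
With r = 0.0517 m, L = 0.1982 m, θ = 103.4°: √(L² − r² sin²θ) = 0.19171 m.
v = −0.0517·109.9·0.97278·[1 + 0.0517·-0.23175/0.19171] = -5.1794 m/s.
|v| = 5.1794 m/s.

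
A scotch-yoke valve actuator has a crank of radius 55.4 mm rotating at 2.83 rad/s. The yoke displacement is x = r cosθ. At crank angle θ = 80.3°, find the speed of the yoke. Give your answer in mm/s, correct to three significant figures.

155

ω = 2.83 rad/s
x = r cosθ ⇒ ẋ = −rω sinθ.
|v| = rω|sinθ| = 0.0554·2.83·|sin 80.3°| = 0.15454 m/s = 154.54 mm/s.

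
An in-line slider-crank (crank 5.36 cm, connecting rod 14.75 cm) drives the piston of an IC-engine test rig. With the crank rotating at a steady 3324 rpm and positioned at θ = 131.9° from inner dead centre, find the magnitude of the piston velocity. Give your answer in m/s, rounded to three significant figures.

10.4

ω = 2π·3324/60 = 348.1 rad/s
For an in-line slider-crank, x = r cosθ + √(L² − r² sin²θ), so v = −rω sinθ·[1 + r cosθ/√(L² − r² sin²θ)].
With r = 0.0536 m, L = 0.1475 m, θ = 131.9°: √(L² − r² sin²θ) = 0.142 m.
v = −0.0536·348.1·0.74431·[1 + 0.0536·-0.66783/0.142] = -10.386 m/s.
|v| = 10.386 m/s.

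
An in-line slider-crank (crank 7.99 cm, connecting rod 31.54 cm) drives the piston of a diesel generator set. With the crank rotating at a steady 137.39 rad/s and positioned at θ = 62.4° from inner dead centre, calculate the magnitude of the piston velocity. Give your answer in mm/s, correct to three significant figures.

10900

ω = 137.4 rad/s
For an in-line slider-crank, x = r cosθ + √(L² − r² sin²θ), so v = −rω sinθ·[1 + r cosθ/√(L² − r² sin²θ)].
With r = 0.0799 m, L = 0.3154 m, θ = 62.4°: √(L² − r² sin²θ) = 0.30735 m.
v = −0.0799·137.4·0.88620·[1 + 0.0799·0.46330/0.30735] = -10.9 m/s.
|v| = 10.9 m/s = 10900 mm/s.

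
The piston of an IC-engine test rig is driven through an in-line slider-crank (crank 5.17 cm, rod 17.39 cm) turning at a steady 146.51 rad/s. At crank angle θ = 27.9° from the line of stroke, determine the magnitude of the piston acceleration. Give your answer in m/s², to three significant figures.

ω = 146.5 rad/s
x(θ) = r cosθ + √(L² − r² sin²θ); with ω constant, a = ω²·d²x/dθ².
d²x/dθ² = −r cosθ − r²(cos2θ)/√u − r⁴ sin²2θ/(4u^{3/2}),  u = L² − r² sin²θ = 0.029656 m².
Substituting r = 0.0517 m, L = 0.1739 m, θ = 27.9°: d²x/dθ² = -0.054654 m.
a = ω²·d²x/dθ² = (146.5)²·(-0.054654) = -1173.2 m/s²;  |a| = 1173.2 m/s².

1170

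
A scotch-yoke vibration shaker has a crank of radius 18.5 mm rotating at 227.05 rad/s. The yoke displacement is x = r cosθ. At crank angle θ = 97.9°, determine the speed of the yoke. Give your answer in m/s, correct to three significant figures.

ω = 227.1 rad/s
x = r cosθ ⇒ ẋ = −rω sinθ.
|v| = rω|sinθ| = 0.0185·227.1·|sin 97.9°| = 4.1606 m/s.

4.16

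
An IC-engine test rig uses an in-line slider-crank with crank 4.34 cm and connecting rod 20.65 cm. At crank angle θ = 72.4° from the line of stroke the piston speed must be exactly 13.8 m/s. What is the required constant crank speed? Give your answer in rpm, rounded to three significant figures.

2990

For an in-line slider-crank, |v_piston| = rω|sinθ|·[1 + r cosθ/√(L² − r² sin²θ)].
With r = 0.0434 m, L = 0.2065 m, θ = 72.4°: the bracketed kinematic factor |dx/dθ| = 0.044052 m.
ω = v/|dx/dθ| = 13.8/0.044052 = 313.27 rad/s.
N = 60ω/(2π) = 2991.5 rpm.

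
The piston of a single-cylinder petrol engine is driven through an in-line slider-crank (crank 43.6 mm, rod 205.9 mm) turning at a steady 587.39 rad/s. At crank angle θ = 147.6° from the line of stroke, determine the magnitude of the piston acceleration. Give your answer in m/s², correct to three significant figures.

11300

ω = 587.4 rad/s
x(θ) = r cosθ + √(L² − r² sin²θ); with ω constant, a = ω²·d²x/dθ².
d²x/dθ² = −r cosθ − r²(cos2θ)/√u − r⁴ sin²2θ/(4u^{3/2}),  u = L² − r² sin²θ = 0.041849 m².
Substituting r = 0.0436 m, L = 0.2059 m, θ = 147.6°: d²x/dθ² = +0.03277 m.
a = ω²·d²x/dθ² = (587.4)²·(+0.03277) = +11306 m/s²;  |a| = 11306 m/s².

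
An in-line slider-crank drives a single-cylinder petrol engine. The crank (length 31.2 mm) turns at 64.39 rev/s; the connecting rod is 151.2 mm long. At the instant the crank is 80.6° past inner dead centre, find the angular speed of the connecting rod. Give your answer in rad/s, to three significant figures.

ω = 404.6 rad/s (converted from 64.39 rev/s).
The rod makes angle φ with the slider axis where L sinφ = r sinθ; differentiating, L cosφ·φ̇ = r ω cosθ.
L cosφ = √(L² − r² sin²θ) = 0.14803 m.
|ω_rod| = r ω |cosθ| / √(L² − r² sin²θ) = 0.0312·404.6·0.16333/0.14803 = 13.927 rad/s.

13.9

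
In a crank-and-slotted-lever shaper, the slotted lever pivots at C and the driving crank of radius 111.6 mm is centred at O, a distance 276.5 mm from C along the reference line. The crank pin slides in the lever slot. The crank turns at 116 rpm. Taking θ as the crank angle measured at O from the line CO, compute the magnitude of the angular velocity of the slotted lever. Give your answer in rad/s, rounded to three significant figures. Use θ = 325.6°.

3.29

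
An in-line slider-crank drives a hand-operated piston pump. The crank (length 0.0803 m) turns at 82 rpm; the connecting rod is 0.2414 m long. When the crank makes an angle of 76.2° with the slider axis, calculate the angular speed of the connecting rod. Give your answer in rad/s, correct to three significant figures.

0.720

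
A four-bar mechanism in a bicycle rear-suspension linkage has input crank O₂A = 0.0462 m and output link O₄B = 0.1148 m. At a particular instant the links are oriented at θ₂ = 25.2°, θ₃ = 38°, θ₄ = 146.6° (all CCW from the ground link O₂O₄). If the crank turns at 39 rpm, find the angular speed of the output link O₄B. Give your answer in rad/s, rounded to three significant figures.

0.384

ω₂ = 4.084 rad/s (from 39 rpm).
Differentiating the loop-closure r₂e^{iθ₂}+r₃e^{iθ₃}=r₁+r₄e^{iθ₄} gives r₂ω₂e^{iθ₂}+r₃ω₃e^{iθ₃}=r₄ω₄e^{iθ₄}.
Eliminating the other unknown: ω₄ = r₂ω₂ sin(θ₂−θ₃) / [r₄ sin(θ₄−θ₃)].
Numerator sine = -0.22155; denominator sine = +0.94777.
Result = 0.0462·4.084·(-0.22155) / (0.1148·(+0.94777)) = -0.3842 rad/s; magnitude 0.3842 rad/s.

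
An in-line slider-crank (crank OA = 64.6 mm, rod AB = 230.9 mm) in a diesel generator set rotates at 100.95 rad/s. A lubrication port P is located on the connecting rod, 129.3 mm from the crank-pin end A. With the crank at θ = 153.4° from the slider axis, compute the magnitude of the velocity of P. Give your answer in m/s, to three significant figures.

3.59

ω = 101 rad/s.  Crank-pin speed |V_A| = rω = 6.5214 m/s, perpendicular to OA.
Rod angle: sinφ = −(r/L) sinθ ⇒ φ = -7.196°; ω_rod = −rω cosθ/√(L²−r²sin²θ) = +25.454 rad/s.
V_P = V_A + ω_rod × AP, with AP = 0.1293 m along the rod.
Components: V_Px = −rω sinθ − a·ω_rod·sinφ = -2.5077 m/s;  V_Py = rω cosθ + a·ω_rod·cosφ = -2.5658 m/s.
|V_P| = √(V_Px² + V_Py²) = 3.5877 m/s.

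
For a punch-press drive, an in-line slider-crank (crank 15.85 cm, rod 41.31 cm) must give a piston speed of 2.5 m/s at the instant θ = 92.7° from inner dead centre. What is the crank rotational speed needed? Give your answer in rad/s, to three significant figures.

16.1

For an in-line slider-crank, |v_piston| = rω|sinθ|·[1 + r cosθ/√(L² − r² sin²θ)].
With r = 0.1585 m, L = 0.4131 m, θ = 92.7°: the bracketed kinematic factor |dx/dθ| = 0.15523 m.
ω = v/|dx/dθ| = 2.5/0.15523 = 16.106 rad/s.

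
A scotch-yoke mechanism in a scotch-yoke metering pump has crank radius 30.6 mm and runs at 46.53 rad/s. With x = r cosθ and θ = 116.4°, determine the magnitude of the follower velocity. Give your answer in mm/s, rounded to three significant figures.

ω = 46.53 rad/s
x = r cosθ ⇒ ẋ = −rω sinθ.
|v| = rω|sinθ| = 0.0306·46.53·|sin 116.4°| = 1.2753 m/s = 1275.3 mm/s.

1280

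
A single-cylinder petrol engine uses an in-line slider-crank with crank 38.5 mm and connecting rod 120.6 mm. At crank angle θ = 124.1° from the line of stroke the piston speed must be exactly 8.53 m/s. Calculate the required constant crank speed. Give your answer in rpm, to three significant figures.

3140

For an in-line slider-crank, |v_piston| = rω|sinθ|·[1 + r cosθ/√(L² − r² sin²θ)].
With r = 0.0385 m, L = 0.1206 m, θ = 124.1°: the bracketed kinematic factor |dx/dθ| = 0.025964 m.
ω = v/|dx/dθ| = 8.53/0.025964 = 328.53 rad/s.
N = 60ω/(2π) = 3137.2 rpm.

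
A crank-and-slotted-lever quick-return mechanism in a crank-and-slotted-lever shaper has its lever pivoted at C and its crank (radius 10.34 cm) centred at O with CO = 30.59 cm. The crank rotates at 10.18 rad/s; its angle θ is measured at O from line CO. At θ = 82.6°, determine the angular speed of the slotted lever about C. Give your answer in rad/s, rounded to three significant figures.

1.34

ω = 10.18 rad/s
Crank pin A relative to C: A = (d + r cosθ, r sinθ); lever angle φ = atan2(r sinθ, d + r cosθ).
Differentiating tanφ: φ̇ = rω(d cosθ + r)/(d² + r² + 2dr cosθ).
d² + r² + 2dr cosθ = |CA|² = 0.112414 m²;  d cosθ + r = +0.1428 m.
|ω_lever| = |0.1034·10.18·+0.1428| / 0.112414 = 1.3371 rad/s.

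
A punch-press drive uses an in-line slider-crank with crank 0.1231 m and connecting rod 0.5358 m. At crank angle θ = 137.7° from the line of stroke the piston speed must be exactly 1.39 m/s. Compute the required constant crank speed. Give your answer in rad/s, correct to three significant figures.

For an in-line slider-crank, |v_piston| = rω|sinθ|·[1 + r cosθ/√(L² − r² sin²θ)].
With r = 0.1231 m, L = 0.5358 m, θ = 137.7°: the bracketed kinematic factor |dx/dθ| = 0.068598 m.
ω = v/|dx/dθ| = 1.39/0.068598 = 20.263 rad/s.

20.3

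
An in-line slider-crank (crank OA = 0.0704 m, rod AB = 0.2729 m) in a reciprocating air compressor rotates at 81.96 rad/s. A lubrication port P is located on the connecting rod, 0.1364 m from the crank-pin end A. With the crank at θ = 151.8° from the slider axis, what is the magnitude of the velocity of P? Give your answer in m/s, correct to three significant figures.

3.51

ω = 81.96 rad/s.  Crank-pin speed |V_A| = rω = 5.77 m/s, perpendicular to OA.
Rod angle: sinφ = −(r/L) sinθ ⇒ φ = -7.002°; ω_rod = −rω cosθ/√(L²−r²sin²θ) = +18.774 rad/s.
V_P = V_A + ω_rod × AP, with AP = 0.1364 m along the rod.
Components: V_Px = −rω sinθ − a·ω_rod·sinφ = -2.4144 m/s;  V_Py = rω cosθ + a·ω_rod·cosφ = -2.5435 m/s.
|V_P| = √(V_Px² + V_Py²) = 3.507 m/s.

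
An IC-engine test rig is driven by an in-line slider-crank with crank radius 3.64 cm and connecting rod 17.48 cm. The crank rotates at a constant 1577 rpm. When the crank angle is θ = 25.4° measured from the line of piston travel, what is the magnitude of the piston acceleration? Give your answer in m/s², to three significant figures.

ω = 2π·1577/60 = 165.1 rad/s
x(θ) = r cosθ + √(L² − r² sin²θ); with ω constant, a = ω²·d²x/dθ².
d²x/dθ² = −r cosθ − r²(cos2θ)/√u − r⁴ sin²2θ/(4u^{3/2}),  u = L² − r² sin²θ = 0.0303113 m².
Substituting r = 0.0364 m, L = 0.1748 m, θ = 25.4°: d²x/dθ² = -0.037741 m.
a = ω²·d²x/dθ² = (165.1)²·(-0.037741) = -1029.3 m/s²;  |a| = 1029.3 m/s².

1030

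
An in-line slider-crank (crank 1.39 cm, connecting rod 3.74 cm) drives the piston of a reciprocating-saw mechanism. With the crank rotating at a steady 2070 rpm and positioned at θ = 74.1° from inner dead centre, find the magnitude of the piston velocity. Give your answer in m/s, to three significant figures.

3.21

ω = 2π·2070/60 = 216.8 rad/s
For an in-line slider-crank, x = r cosθ + √(L² − r² sin²θ), so v = −rω sinθ·[1 + r cosθ/√(L² − r² sin²θ)].
With r = 0.0139 m, L = 0.0374 m, θ = 74.1°: √(L² − r² sin²θ) = 0.034929 m.
v = −0.0139·216.8·0.96174·[1 + 0.0139·0.27396/0.034929] = -3.2137 m/s.
|v| = 3.2137 m/s.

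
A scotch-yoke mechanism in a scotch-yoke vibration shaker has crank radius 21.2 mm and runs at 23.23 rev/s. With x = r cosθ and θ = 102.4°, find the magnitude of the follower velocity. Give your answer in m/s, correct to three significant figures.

3.02

ω = 146 rad/s (from 23.23 rev/s).
x = r cosθ ⇒ ẋ = −rω sinθ.
|v| = rω|sinθ| = 0.0212·146·|sin 102.4°| = 3.0221 m/s.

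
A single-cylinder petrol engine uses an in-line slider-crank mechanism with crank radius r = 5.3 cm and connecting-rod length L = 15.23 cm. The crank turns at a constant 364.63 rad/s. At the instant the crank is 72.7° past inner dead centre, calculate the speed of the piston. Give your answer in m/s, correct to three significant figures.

20.5

ω = 364.6 rad/s
For an in-line slider-crank, x = r cosθ + √(L² − r² sin²θ), so v = −rω sinθ·[1 + r cosθ/√(L² − r² sin²θ)].
With r = 0.053 m, L = 0.1523 m, θ = 72.7°: √(L² − r² sin²θ) = 0.14365 m.
v = −0.053·364.6·0.95476·[1 + 0.053·0.29737/0.14365] = -20.476 m/s.
|v| = 20.476 m/s.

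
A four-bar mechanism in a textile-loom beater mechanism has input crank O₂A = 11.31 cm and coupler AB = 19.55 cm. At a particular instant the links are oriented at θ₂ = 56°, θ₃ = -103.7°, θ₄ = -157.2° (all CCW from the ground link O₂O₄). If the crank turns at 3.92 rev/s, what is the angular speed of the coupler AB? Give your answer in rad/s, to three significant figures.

ω₂ = 24.63 rad/s (from 3.92 rev/s).
Differentiating the loop-closure r₂e^{iθ₂}+r₃e^{iθ₃}=r₁+r₄e^{iθ₄} gives r₂ω₂e^{iθ₂}+r₃ω₃e^{iθ₃}=r₄ω₄e^{iθ₄}.
Eliminating the other unknown: ω₃ = r₂ω₂ sin(θ₄−θ₂) / [r₃ sin(θ₃−θ₄)].
Numerator sine = +0.54756; denominator sine = +0.80386.
Result = 0.1131·24.63·(+0.54756) / (0.1955·(+0.80386)) = +9.7059 rad/s; magnitude 9.7059 rad/s.

9.71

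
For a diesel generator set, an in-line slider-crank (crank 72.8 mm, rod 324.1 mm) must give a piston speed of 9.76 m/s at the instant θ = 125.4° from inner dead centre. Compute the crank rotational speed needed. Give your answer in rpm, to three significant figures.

1810

For an in-line slider-crank, |v_piston| = rω|sinθ|·[1 + r cosθ/√(L² − r² sin²θ)].
With r = 0.0728 m, L = 0.3241 m, θ = 125.4°: the bracketed kinematic factor |dx/dθ| = 0.051487 m.
ω = v/|dx/dθ| = 9.76/0.051487 = 189.56 rad/s.
N = 60ω/(2π) = 1810.2 rpm.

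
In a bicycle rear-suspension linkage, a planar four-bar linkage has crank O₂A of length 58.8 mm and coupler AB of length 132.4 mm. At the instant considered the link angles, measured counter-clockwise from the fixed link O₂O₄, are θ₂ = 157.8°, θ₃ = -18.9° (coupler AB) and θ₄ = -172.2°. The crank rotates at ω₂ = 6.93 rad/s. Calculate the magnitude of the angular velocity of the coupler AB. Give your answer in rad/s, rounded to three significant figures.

3.42

ω₂ = 6.93 rad/s
Differentiating the loop-closure r₂e^{iθ₂}+r₃e^{iθ₃}=r₁+r₄e^{iθ₄} gives r₂ω₂e^{iθ₂}+r₃ω₃e^{iθ₃}=r₄ω₄e^{iθ₄}.
Eliminating the other unknown: ω₃ = r₂ω₂ sin(θ₄−θ₂) / [r₃ sin(θ₃−θ₄)].
Numerator sine = +0.50000; denominator sine = +0.44932.
Result = 0.0588·6.93·(+0.50000) / (0.1324·(+0.44932)) = +3.4248 rad/s; magnitude 3.4248 rad/s.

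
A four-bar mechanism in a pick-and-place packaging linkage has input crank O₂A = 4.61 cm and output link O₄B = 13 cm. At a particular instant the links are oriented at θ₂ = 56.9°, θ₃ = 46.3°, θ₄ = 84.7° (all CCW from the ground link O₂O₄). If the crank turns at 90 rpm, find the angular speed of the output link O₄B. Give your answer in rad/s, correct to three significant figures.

ω₂ = 9.425 rad/s (from 90 rpm).
Differentiating the loop-closure r₂e^{iθ₂}+r₃e^{iθ₃}=r₁+r₄e^{iθ₄} gives r₂ω₂e^{iθ₂}+r₃ω₃e^{iθ₃}=r₄ω₄e^{iθ₄}.
Eliminating the other unknown: ω₄ = r₂ω₂ sin(θ₂−θ₃) / [r₄ sin(θ₄−θ₃)].
Numerator sine = +0.18395; denominator sine = +0.62115.
Result = 0.0461·9.425·(+0.18395) / (0.13·(+0.62115)) = +0.98978 rad/s; magnitude 0.98978 rad/s.

0.990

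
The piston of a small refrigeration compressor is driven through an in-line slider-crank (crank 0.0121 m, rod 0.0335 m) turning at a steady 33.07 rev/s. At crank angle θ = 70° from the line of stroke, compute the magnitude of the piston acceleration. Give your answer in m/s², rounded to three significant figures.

28.1

ω = 2π·33.1 = 207.8 rad/s
x(θ) = r cosθ + √(L² − r² sin²θ); with ω constant, a = ω²·d²x/dθ².
d²x/dθ² = −r cosθ − r²(cos2θ)/√u − r⁴ sin²2θ/(4u^{3/2}),  u = L² − r² sin²θ = 0.000992967 m².
Substituting r = 0.0121 m, L = 0.0335 m, θ = 70°: d²x/dθ² = -0.00064997 m.
a = ω²·d²x/dθ² = (207.8)²·(-0.00064997) = -28.062 m/s²;  |a| = 28.062 m/s².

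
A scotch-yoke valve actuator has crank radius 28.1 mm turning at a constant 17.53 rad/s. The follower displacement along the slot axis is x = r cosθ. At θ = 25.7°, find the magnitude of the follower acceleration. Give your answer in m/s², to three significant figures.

ω = 17.53 rad/s
x = r cosθ ⇒ ẍ = −rω² cosθ (ω constant).
|a| = rω²|cosθ| = 0.0281·(17.53)²·|cos 25.7°| = 7.7809 m/s².

7.78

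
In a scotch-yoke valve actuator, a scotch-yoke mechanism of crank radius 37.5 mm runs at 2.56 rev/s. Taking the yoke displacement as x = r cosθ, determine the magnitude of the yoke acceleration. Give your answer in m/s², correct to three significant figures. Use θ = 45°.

6.86

ω = 16.08 rad/s (from 2.56 rev/s).
x = r cosθ ⇒ ẍ = −rω² cosθ (ω constant).
|a| = rω²|cosθ| = 0.0375·(16.08)²·|cos 45°| = 6.8605 m/s².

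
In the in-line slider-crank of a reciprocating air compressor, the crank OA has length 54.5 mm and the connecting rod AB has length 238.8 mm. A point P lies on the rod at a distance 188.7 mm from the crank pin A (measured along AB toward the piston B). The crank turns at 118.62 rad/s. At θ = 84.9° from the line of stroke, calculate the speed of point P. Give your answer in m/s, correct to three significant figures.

6.55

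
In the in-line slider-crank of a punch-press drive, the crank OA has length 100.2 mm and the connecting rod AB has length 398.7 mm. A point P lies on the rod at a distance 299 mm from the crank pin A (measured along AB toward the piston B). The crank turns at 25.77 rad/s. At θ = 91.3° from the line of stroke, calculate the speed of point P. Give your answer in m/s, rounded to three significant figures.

2.57

ω = 25.77 rad/s.  Crank-pin speed |V_A| = rω = 2.5822 m/s, perpendicular to OA.
Rod angle: sinφ = −(r/L) sinθ ⇒ φ = -14.552°; ω_rod = −rω cosθ/√(L²−r²sin²θ) = +0.1518 rad/s.
V_P = V_A + ω_rod × AP, with AP = 0.299 m along the rod.
Components: V_Px = −rω sinθ − a·ω_rod·sinφ = -2.5701 m/s;  V_Py = rω cosθ + a·ω_rod·cosφ = -0.014649 m/s.
|V_P| = √(V_Px² + V_Py²) = 2.5701 m/s.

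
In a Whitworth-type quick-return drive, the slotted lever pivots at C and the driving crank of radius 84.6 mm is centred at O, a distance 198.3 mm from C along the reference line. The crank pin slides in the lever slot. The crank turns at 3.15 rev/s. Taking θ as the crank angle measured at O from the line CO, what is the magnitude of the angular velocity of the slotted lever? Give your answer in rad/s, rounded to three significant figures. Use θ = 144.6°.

ω = 19.79 rad/s (from 3.15 rev/s).
Crank pin A relative to C: A = (d + r cosθ, r sinθ); lever angle φ = atan2(r sinθ, d + r cosθ).
Differentiating tanφ: φ̇ = rω(d cosθ + r)/(d² + r² + 2dr cosθ).
d² + r² + 2dr cosθ = |CA|² = 0.0191306 m²;  d cosθ + r = -0.07704 m.
|ω_lever| = |0.0846·19.79·-0.07704| / 0.0191306 = 6.7429 rad/s.

6.74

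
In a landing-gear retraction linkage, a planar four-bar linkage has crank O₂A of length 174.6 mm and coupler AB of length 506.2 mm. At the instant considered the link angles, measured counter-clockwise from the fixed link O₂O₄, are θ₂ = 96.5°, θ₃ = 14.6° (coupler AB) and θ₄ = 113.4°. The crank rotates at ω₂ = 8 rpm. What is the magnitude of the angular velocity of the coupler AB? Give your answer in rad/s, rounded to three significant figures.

0.0850

ω₂ = 0.8378 rad/s (from 8 rpm).
Differentiating the loop-closure r₂e^{iθ₂}+r₃e^{iθ₃}=r₁+r₄e^{iθ₄} gives r₂ω₂e^{iθ₂}+r₃ω₃e^{iθ₃}=r₄ω₄e^{iθ₄}.
Eliminating the other unknown: ω₃ = r₂ω₂ sin(θ₄−θ₂) / [r₃ sin(θ₃−θ₄)].
Numerator sine = +0.29070; denominator sine = -0.98823.
Result = 0.1746·0.8378·(+0.29070) / (0.5062·(-0.98823)) = -0.085002 rad/s; magnitude 0.085002 rad/s.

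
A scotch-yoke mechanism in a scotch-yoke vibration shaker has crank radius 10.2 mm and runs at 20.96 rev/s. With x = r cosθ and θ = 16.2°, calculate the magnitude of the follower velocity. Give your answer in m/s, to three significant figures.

ω = 131.7 rad/s (from 20.96 rev/s).
x = r cosθ ⇒ ẋ = −rω sinθ.
|v| = rω|sinθ| = 0.0102·131.7·|sin 16.2°| = 0.37477 m/s.

0.375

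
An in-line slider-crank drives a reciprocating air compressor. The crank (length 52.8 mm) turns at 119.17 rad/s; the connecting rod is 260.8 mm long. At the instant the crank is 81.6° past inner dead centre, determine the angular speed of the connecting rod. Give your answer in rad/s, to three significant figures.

ω = 119.2 rad/s
The rod makes angle φ with the slider axis where L sinφ = r sinθ; differentiating, L cosφ·φ̇ = r ω cosθ.
L cosφ = √(L² − r² sin²θ) = 0.25552 m.
|ω_rod| = r ω |cosθ| / √(L² − r² sin²θ) = 0.0528·119.2·0.14608/0.25552 = 3.5974 rad/s.

3.60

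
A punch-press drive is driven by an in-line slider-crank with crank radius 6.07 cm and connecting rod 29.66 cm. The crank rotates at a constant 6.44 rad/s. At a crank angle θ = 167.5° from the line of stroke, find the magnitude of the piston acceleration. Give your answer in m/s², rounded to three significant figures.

1.99

ω = 6.44 rad/s
x(θ) = r cosθ + √(L² − r² sin²θ); with ω constant, a = ω²·d²x/dθ².
d²x/dθ² = −r cosθ − r²(cos2θ)/√u − r⁴ sin²2θ/(4u^{3/2}),  u = L² − r² sin²θ = 0.087799 m².
Substituting r = 0.0607 m, L = 0.2966 m, θ = 167.5°: d²x/dθ² = +0.047968 m.
a = ω²·d²x/dθ² = (6.44)²·(+0.047968) = +1.9894 m/s²;  |a| = 1.9894 m/s².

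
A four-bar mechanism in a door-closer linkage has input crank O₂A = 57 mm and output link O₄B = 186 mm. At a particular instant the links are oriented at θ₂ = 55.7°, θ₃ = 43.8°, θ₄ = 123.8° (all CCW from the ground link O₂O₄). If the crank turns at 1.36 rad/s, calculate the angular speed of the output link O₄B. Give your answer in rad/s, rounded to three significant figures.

ω₂ = 1.36 rad/s
Differentiating the loop-closure r₂e^{iθ₂}+r₃e^{iθ₃}=r₁+r₄e^{iθ₄} gives r₂ω₂e^{iθ₂}+r₃ω₃e^{iθ₃}=r₄ω₄e^{iθ₄}.
Eliminating the other unknown: ω₄ = r₂ω₂ sin(θ₂−θ₃) / [r₄ sin(θ₄−θ₃)].
Numerator sine = +0.20620; denominator sine = +0.98481.
Result = 0.057·1.36·(+0.20620) / (0.186·(+0.98481)) = +0.087266 rad/s; magnitude 0.087266 rad/s.

0.0873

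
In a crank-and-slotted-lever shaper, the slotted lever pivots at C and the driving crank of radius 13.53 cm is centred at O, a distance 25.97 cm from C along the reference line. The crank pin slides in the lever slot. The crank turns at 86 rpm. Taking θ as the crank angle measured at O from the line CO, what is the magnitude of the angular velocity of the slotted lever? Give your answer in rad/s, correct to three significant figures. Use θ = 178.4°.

ω = 9.006 rad/s (from 86 rpm).
Crank pin A relative to C: A = (d + r cosθ, r sinθ); lever angle φ = atan2(r sinθ, d + r cosθ).
Differentiating tanφ: φ̇ = rω(d cosθ + r)/(d² + r² + 2dr cosθ).
d² + r² + 2dr cosθ = |CA|² = 0.0155028 m²;  d cosθ + r = -0.1243 m.
|ω_lever| = |0.1353·9.006·-0.1243| / 0.0155028 = 9.7697 rad/s.

9.77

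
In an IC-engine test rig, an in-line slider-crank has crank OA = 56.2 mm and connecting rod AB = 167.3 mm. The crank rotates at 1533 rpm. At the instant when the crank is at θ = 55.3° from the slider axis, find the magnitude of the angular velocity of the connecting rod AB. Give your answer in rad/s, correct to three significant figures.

31.9

ω = 160.5 rad/s (converted from 1533 rpm).
The rod makes angle φ with the slider axis where L sinφ = r sinθ; differentiating, L cosφ·φ̇ = r ω cosθ.
L cosφ = √(L² − r² sin²θ) = 0.16079 m.
|ω_rod| = r ω |cosθ| / √(L² − r² sin²θ) = 0.0562·160.5·0.56928/0.16079 = 31.942 rad/s.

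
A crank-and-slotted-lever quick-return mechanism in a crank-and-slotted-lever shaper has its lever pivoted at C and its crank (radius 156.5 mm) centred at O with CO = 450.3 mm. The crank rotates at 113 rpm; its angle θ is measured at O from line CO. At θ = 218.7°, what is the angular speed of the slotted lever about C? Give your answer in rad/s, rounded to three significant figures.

ω = 11.83 rad/s (from 113 rpm).
Crank pin A relative to C: A = (d + r cosθ, r sinθ); lever angle φ = atan2(r sinθ, d + r cosθ).
Differentiating tanφ: φ̇ = rω(d cosθ + r)/(d² + r² + 2dr cosθ).
d² + r² + 2dr cosθ = |CA|² = 0.117265 m²;  d cosθ + r = -0.19493 m.
|ω_lever| = |0.1565·11.83·-0.19493| / 0.117265 = 3.0784 rad/s.

3.08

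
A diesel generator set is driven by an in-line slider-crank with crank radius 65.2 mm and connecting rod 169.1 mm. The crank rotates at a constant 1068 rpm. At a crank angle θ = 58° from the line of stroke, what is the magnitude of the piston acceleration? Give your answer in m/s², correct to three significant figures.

297

ω = 2π·1068/60 = 111.8 rad/s
x(θ) = r cosθ + √(L² − r² sin²θ); with ω constant, a = ω²·d²x/dθ².
d²x/dθ² = −r cosθ − r²(cos2θ)/√u − r⁴ sin²2θ/(4u^{3/2}),  u = L² − r² sin²θ = 0.0255375 m².
Substituting r = 0.0652 m, L = 0.1691 m, θ = 58°: d²x/dθ² = -0.023784 m.
a = ω²·d²x/dθ² = (111.8)²·(-0.023784) = -297.49 m/s²;  |a| = 297.49 m/s².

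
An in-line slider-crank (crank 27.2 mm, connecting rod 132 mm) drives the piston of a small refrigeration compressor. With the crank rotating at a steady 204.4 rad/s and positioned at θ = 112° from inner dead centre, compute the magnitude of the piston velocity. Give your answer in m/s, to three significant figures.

4.75

ω = 204.4 rad/s
For an in-line slider-crank, x = r cosθ + √(L² − r² sin²θ), so v = −rω sinθ·[1 + r cosθ/√(L² − r² sin²θ)].
With r = 0.0272 m, L = 0.132 m, θ = 112°: √(L² − r² sin²θ) = 0.12957 m.
v = −0.0272·204.4·0.92718·[1 + 0.0272·-0.37461/0.12957] = -4.7495 m/s.
|v| = 4.7495 m/s.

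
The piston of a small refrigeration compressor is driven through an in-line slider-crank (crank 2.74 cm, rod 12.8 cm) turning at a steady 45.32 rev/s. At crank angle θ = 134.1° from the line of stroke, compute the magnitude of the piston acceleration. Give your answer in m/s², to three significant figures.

ω = 2π·45.3 = 284.8 rad/s
x(θ) = r cosθ + √(L² − r² sin²θ); with ω constant, a = ω²·d²x/dθ².
d²x/dθ² = −r cosθ − r²(cos2θ)/√u − r⁴ sin²2θ/(4u^{3/2}),  u = L² − r² sin²θ = 0.0159968 m².
Substituting r = 0.0274 m, L = 0.128 m, θ = 134.1°: d²x/dθ² = +0.019185 m.
a = ω²·d²x/dθ² = (284.8)²·(+0.019185) = +1555.6 m/s²;  |a| = 1555.6 m/s².

1560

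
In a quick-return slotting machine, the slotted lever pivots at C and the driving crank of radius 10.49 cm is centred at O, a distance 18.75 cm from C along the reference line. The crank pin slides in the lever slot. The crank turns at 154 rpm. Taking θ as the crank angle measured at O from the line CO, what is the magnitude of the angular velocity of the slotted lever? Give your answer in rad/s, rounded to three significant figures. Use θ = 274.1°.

ω = 16.13 rad/s (from 154 rpm).
Crank pin A relative to C: A = (d + r cosθ, r sinθ); lever angle φ = atan2(r sinθ, d + r cosθ).
Differentiating tanφ: φ̇ = rω(d cosθ + r)/(d² + r² + 2dr cosθ).
d² + r² + 2dr cosθ = |CA|² = 0.0489728 m²;  d cosθ + r = +0.11831 m.
|ω_lever| = |0.1049·16.13·+0.11831| / 0.0489728 = 4.0867 rad/s.

4.09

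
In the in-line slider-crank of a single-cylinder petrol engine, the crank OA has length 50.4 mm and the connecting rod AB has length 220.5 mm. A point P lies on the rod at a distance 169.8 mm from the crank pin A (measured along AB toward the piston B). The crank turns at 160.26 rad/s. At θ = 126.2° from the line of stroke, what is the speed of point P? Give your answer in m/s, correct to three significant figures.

5.93

ω = 160.3 rad/s.  Crank-pin speed |V_A| = rω = 8.0771 m/s, perpendicular to OA.
Rod angle: sinφ = −(r/L) sinθ ⇒ φ = -10.629°; ω_rod = −rω cosθ/√(L²−r²sin²θ) = +22.012 rad/s.
V_P = V_A + ω_rod × AP, with AP = 0.1698 m along the rod.
Components: V_Px = −rω sinθ − a·ω_rod·sinφ = -5.8285 m/s;  V_Py = rω cosθ + a·ω_rod·cosφ = -1.0969 m/s.
|V_P| = √(V_Px² + V_Py²) = 5.9308 m/s.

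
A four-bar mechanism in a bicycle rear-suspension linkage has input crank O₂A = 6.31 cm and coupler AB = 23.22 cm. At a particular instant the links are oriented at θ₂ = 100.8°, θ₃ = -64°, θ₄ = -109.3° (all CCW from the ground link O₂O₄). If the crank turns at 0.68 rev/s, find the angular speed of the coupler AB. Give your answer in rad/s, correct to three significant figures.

ω₂ = 4.273 rad/s (from 0.68 rev/s).
Differentiating the loop-closure r₂e^{iθ₂}+r₃e^{iθ₃}=r₁+r₄e^{iθ₄} gives r₂ω₂e^{iθ₂}+r₃ω₃e^{iθ₃}=r₄ω₄e^{iθ₄}.
Eliminating the other unknown: ω₃ = r₂ω₂ sin(θ₄−θ₂) / [r₃ sin(θ₃−θ₄)].
Numerator sine = +0.50151; denominator sine = +0.71080.
Result = 0.0631·4.273·(+0.50151) / (0.2322·(+0.71080)) = +0.8192 rad/s; magnitude 0.8192 rad/s.

0.819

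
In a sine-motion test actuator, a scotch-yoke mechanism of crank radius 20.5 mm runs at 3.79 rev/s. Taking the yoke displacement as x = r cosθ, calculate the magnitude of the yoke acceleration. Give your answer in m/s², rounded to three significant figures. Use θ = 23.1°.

10.7

ω = 23.81 rad/s (from 3.79 rev/s).
x = r cosθ ⇒ ẍ = −rω² cosθ (ω constant).
|a| = rω²|cosθ| = 0.0205·(23.81)²·|cos 23.1°| = 10.693 m/s².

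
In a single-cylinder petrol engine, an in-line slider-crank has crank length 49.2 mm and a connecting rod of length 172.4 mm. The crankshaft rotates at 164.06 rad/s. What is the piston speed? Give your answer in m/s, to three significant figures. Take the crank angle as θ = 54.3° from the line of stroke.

7.68

ω = 164.1 rad/s
For an in-line slider-crank, x = r cosθ + √(L² − r² sin²θ), so v = −rω sinθ·[1 + r cosθ/√(L² − r² sin²θ)].
With r = 0.0492 m, L = 0.1724 m, θ = 54.3°: √(L² − r² sin²θ) = 0.16771 m.
v = −0.0492·164.1·0.81208·[1 + 0.0492·0.58354/0.16771] = -7.6771 m/s.
|v| = 7.6771 m/s.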